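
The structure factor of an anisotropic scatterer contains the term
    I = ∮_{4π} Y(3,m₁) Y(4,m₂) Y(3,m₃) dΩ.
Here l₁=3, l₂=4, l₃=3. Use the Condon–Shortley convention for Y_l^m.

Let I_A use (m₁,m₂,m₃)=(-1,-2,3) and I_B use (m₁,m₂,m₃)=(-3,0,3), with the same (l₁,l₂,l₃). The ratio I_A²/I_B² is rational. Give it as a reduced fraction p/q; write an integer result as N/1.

Shared (l₁,l₂,l₃)=(3,4,3): N and (l;000)² cancel in I_A²/I_B².
A: Δ = 4!·2!·4!/11! = 1/34650; Racah Σ t=2..2: t=2:+1/192 = 1/192; ⇒ 3j(3 4 3; -1 -2 3)² = 3/77, sgn +1
B: Δ = 4!·2!·4!/11! = 1/34650; Racah Σ t=4..4: t=4:+1/1152 = 1/1152; ⇒ 3j(3 4 3; -3 0 3)² = 1/154, sgn +1
I_A²/I_B² = (3/77)/(1/154) = 6/1

6/1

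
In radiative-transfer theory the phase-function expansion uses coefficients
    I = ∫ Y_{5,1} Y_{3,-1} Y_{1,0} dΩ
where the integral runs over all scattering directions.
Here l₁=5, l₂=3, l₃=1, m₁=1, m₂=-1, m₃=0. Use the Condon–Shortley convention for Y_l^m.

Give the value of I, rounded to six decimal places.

0.000000

|5−3|≤1≤5+3 violated ⇒ I = 0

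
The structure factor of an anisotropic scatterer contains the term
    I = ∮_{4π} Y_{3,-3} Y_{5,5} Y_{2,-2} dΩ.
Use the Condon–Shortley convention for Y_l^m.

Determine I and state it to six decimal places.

Rules hold: Σm=0, L=10 even, 2≤2≤8.
N = 7·11·5 = 385
Δ = 6!·0!·4!/11! = 1/2310
Racah Σ t=3..3: t=3:−1/144 = -1/144
⇒ 3j(3 5 2; 0 0 0)² = 10/231, sgn -1
Racah Σ t=6..6: t=6:+1/17280 = 1/17280
⇒ 3j(3 5 2; -3 5 -2)² = 1/11, sgn +1
4πI² = N·(3j₀)²·(3jₘ)² = 50/33
I = -1·√(1.51515/4π) = -0.34723469

-0.347235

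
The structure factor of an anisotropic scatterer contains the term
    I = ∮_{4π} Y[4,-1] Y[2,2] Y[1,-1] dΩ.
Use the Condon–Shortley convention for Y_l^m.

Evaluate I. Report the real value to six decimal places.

0.000000

|4−2|≤1≤4+2 violated ⇒ I = 0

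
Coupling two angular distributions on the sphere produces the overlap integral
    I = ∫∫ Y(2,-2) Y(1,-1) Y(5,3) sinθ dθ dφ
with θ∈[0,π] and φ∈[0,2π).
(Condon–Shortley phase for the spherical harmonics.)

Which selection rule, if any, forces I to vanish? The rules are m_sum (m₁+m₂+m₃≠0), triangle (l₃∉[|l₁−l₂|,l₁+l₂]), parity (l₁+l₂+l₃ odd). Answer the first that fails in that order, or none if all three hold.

triangle

azimuthal sum: -2 − 1 + 3 = 0  ✓
1 ≤ 5 ≤ 3 (triangle on l)  ✗
L = 2 + 1 + 5 = 8 (even)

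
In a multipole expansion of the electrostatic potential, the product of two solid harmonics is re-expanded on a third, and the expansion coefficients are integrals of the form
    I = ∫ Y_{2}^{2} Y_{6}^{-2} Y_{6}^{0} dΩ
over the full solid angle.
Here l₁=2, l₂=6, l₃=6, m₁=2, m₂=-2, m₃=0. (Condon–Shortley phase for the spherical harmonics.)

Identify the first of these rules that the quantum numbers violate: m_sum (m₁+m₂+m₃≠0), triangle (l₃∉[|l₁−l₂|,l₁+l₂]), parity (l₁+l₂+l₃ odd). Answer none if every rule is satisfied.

none

m₁+m₂+m₃ = 2 − 2 + 0 = 0  ✓
triangle: |2−6|=4 ≤ l₃=6 ≤ 2+6=8  ✓
parity: l₁+l₂+l₃ = 14 is even  ✓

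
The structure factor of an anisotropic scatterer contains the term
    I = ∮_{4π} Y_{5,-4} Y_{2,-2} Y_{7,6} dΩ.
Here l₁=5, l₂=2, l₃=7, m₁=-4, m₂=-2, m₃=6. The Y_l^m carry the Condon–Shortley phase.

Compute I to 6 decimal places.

Checks pass: Σm=0; 14 even; l₃=7∈[3,7].
(2·5+1)(2·2+1)(2·7+1) = 825
Δ: 0! 10! 4! / 15! → 1/15015
sum: t=0:+1/57600 = 1/57600
3j²(5 2 7; 0 0 0) = Δ·Π!·Σ² = 21/715  (sign -1)
sum: t=0:+1/8709120 = 1/8709120
3j²(5 2 7; -4 -2 6) = Δ·Π!·Σ² = 1/21  (sign -1)
combine: 4πI² = 825·21/715·1/21 = 15/13
take √, sign +1: I = 0.30301841

0.303018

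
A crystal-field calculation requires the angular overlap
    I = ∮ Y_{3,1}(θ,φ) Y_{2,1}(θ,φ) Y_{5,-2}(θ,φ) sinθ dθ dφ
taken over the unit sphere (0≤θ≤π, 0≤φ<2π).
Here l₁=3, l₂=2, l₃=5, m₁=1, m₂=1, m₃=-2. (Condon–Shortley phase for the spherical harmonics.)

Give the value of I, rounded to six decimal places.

Rules hold: Σm=0, L=10 even, 1≤5≤5.
N = 7·5·11 = 385
Δ = 0!·6!·4!/11! = 1/2310
Racah Σ t=0..0: t=0:+1/144 = 1/144
⇒ 3j(3 2 5; 0 0 0)² = 10/231, sgn -1
Racah Σ t=0..0: t=0:+1/288 = 1/288
⇒ 3j(3 2 5; 1 1 -2)² = 1/22, sgn -1
4πI² = N·(3j₀)²·(3jₘ)² = 25/33
I = +1·√(0.757576/4π) = 0.24553200

0.245532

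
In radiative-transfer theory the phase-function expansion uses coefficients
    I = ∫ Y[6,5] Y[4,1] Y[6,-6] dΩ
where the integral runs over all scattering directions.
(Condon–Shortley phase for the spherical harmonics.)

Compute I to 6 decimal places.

m-sum 0 ✓  L=16 even ✓  2≤6≤10 ✓
Π(2lᵢ+1) = 13×9×13 = 1521
triangle coeff Δ(6,4,6) = 1/15315300
Σ_t [0,4]: t=0:+1/829440 t=1:−1/25920 t=2:+1/9216 t=3:−1/25920 t=4:+1/829440 = 7/207360
(3j)²=28/2431 [(6 4 6; 0 0 0)], sign=+1
Σ_t [1,1]: t=1:−1/5806080 = -1/5806080
(3j)²=165/6188 [(6 4 6; 5 1 -6)], sign=-1
⇒ 4πI² = 135/289
I = (-1)√(135/289/(4π)) = -0.19280266

-0.192803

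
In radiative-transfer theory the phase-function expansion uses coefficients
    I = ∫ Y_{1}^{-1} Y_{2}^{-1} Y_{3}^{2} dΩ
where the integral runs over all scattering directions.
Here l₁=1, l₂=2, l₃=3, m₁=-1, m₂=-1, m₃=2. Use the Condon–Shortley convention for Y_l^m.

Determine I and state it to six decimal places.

Rules hold: Σm=0, L=6 even, 1≤3≤3.
N = 3·5·7 = 105
Δ = 0!·2!·4!/7! = 1/105
Racah Σ t=0..0: t=0:+1/4 = 1/4
⇒ 3j(1 2 3; 0 0 0)² = 3/35, sgn -1
Racah Σ t=0..0: t=0:+1/12 = 1/12
⇒ 3j(1 2 3; -1 -1 2)² = 2/21, sgn -1
4πI² = N·(3j₀)²·(3jₘ)² = 6/7
I = +1·√(0.857143/4π) = 0.26116903

0.261169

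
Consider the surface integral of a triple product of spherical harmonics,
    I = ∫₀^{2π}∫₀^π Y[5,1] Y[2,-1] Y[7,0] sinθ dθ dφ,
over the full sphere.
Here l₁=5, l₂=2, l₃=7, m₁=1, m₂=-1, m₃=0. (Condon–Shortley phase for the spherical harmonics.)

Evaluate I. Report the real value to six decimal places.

Checks pass: Σm=0; 14 even; l₃=7∈[3,7].
(2·5+1)(2·2+1)(2·7+1) = 825
Δ: 0! 10! 4! / 15! → 1/15015
sum: t=0:+1/57600 = 1/57600
3j²(5 2 7; 0 0 0) = Δ·Π!·Σ² = 21/715  (sign -1)
sum: t=0:+1/103680 = 1/103680
3j²(5 2 7; 1 -1 0) = Δ·Π!·Σ² = 7/429  (sign -1)
combine: 4πI² = 825·21/715·7/429 = 735/1859
take √, sign +1: I = 0.17737771

0.177378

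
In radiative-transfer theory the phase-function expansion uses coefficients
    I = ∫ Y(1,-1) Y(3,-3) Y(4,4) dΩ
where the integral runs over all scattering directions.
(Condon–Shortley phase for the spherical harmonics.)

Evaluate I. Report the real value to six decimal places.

m-sum 0 ✓  L=8 even ✓  2≤4≤4 ✓
Π(2lᵢ+1) = 3×7×9 = 189
triangle coeff Δ(1,3,4) = 1/252
Σ_t [0,0]: t=0:+1/36 = 1/36
(3j)²=4/63 [(1 3 4; 0 0 0)], sign=+1
Σ_t [0,0]: t=0:+1/1440 = 1/1440
(3j)²=1/9 [(1 3 4; -1 -3 4)], sign=+1
⇒ 4πI² = 4/3
I = (+1)√(4/3/(4π)) = 0.32573501

0.325735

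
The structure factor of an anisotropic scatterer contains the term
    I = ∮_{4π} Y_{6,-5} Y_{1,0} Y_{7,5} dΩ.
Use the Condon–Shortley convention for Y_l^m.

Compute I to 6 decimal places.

Rules hold: Σm=0, L=14 even, 5≤7≤7.
N = 13·3·15 = 585
Δ = 0!·12!·2!/15! = 1/1365
Racah Σ t=0..0: t=0:+1/518400 = 1/518400
⇒ 3j(6 1 7; 0 0 0)² = 7/195, sgn -1
Racah Σ t=0..0: t=0:+1/39916800 = 1/39916800
⇒ 3j(6 1 7; -5 0 5)² = 8/455, sgn +1
4πI² = N·(3j₀)²·(3jₘ)² = 24/65
I = -1·√(0.369231/4π) = -0.17141310

-0.171413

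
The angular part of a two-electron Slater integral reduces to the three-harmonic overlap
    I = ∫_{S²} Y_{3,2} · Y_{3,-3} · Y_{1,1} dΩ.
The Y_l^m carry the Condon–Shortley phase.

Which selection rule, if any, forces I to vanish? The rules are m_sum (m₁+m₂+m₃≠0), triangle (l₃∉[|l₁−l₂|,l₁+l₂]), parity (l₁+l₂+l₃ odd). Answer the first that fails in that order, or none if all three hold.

azimuthal sum: 2 − 3 + 1 = 0  ✓
0 ≤ 1 ≤ 6 (triangle on l)  ✓
L = 3 + 3 + 1 = 7 (odd)  ✗

parity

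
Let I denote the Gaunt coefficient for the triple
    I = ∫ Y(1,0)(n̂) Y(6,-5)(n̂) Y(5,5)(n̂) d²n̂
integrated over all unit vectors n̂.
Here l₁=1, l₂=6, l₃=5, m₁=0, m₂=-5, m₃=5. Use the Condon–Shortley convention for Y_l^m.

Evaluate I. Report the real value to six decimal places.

m-sum 0 ✓  L=12 even ✓  5≤5≤7 ✓
Π(2lᵢ+1) = 3×13×11 = 429
triangle coeff Δ(1,6,5) = 1/858
Σ_t [1,1]: t=1:−1/14400 = -1/14400
(3j)²=6/143 [(1 6 5; 0 0 0)], sign=+1
Σ_t [1,1]: t=1:−1/3628800 = -1/3628800
(3j)²=1/78 [(1 6 5; 0 -5 5)], sign=-1
⇒ 4πI² = 3/13
I = (-1)√(3/13/(4π)) = -0.13551395

-0.135514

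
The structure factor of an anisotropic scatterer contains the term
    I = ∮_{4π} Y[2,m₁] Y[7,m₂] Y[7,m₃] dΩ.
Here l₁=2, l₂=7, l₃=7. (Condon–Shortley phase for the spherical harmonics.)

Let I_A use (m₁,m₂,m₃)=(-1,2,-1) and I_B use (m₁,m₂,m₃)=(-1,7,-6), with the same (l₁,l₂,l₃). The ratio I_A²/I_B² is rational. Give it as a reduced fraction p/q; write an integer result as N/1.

Shared (l₁,l₂,l₃)=(2,7,7): N and (l;000)² cancel in I_A²/I_B².
A: Δ = 2!·2!·12!/17! = 1/185640; Racah Σ t=1..2: t=1:−1/1935360 t=2:+1/1209600 = 1/3225600; ⇒ 3j(2 7 7; -1 2 -1)² = 243/61880, sgn +1
B: Δ = 2!·2!·12!/17! = 1/185640; Racah Σ t=2..2: t=2:+1/958003200 = 1/958003200; ⇒ 3j(2 7 7; -1 7 -6)² = 13/680, sgn -1
I_A²/I_B² = (243/61880)/(13/680) = 243/1183

243/1183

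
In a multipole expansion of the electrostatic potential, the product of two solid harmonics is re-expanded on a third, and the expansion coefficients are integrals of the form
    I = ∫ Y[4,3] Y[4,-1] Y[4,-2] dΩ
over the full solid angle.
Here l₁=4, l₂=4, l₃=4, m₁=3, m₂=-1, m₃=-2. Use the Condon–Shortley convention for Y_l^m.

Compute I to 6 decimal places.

m-sum 0 ✓  L=12 even ✓  0≤4≤8 ✓
Π(2lᵢ+1) = 9×9×9 = 729
triangle coeff Δ(4,4,4) = 1/450450
Σ_t [0,4]: t=0:+1/13824 t=1:−1/216 t=2:+1/64 t=3:−1/216 t=4:+1/13824 = 5/768
(3j)²=18/1001 [(4 4 4; 0 0 0)], sign=+1
Σ_t [0,1]: t=0:+1/864 t=1:−1/576 = -1/1728
(3j)²=5/1287 [(4 4 4; 3 -1 -2)], sign=-1
⇒ 4πI² = 7290/143143
I = (-1)√(7290/143143/(4π)) = -0.06366105

-0.063661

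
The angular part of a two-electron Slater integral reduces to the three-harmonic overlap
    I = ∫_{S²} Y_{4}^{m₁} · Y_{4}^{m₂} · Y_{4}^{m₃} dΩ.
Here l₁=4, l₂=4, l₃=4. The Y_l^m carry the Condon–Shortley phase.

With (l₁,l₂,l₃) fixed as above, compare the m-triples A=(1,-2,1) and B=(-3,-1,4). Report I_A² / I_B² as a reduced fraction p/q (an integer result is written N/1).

36/49

Shared (l₁,l₂,l₃)=(4,4,4): N and (l;000)² cancel in I_A²/I_B².
A: Δ = 4!·4!·4!/13! = 1/450450; Racah Σ t=0..2: t=0:+1/576 t=1:−1/144 t=2:+1/576 = -1/288; ⇒ 3j(4 4 4; 1 -2 1)² = 20/1001, sgn +1
B: Δ = 4!·4!·4!/13! = 1/450450; Racah Σ t=3..3: t=3:−1/3456 = -1/3456; ⇒ 3j(4 4 4; -3 -1 4)² = 35/1287, sgn -1
I_A²/I_B² = (20/1001)/(35/1287) = 36/49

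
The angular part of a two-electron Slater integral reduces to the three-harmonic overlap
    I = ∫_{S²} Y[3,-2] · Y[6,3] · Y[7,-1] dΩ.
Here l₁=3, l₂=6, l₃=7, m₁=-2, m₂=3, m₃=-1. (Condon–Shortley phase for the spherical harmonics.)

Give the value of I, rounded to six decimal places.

Checks pass: Σm=0; 16 even; l₃=7∈[3,9].
(2·3+1)(2·6+1)(2·7+1) = 1365
Δ: 2! 4! 10! / 17! → 1/2042040
sum: t=0:+1/207360 t=1:−1/57600 t=2:+1/207360 = -1/129600
3j²(3 6 7; 0 0 0) = Δ·Π!·Σ² = 168/12155  (sign +1)
sum: t=1:−1/1935360 t=2:+1/362880 = 13/5806080
3j²(3 6 7; -2 3 -1) = Δ·Π!·Σ² = 195/10472  (sign +1)
combine: 4πI² = 1365·168/12155·195/10472 = 12285/34969
take √, sign +1: I = 0.16720184

0.167202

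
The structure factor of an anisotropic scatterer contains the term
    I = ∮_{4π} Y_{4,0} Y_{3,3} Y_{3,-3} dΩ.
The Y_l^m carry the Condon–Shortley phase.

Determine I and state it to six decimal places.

Rules hold: Σm=0, L=10 even, 1≤3≤7.
N = 9·7·7 = 441
Δ = 4!·4!·2!/11! = 1/34650
Racah Σ t=1..3: t=1:−1/72 t=2:+1/16 t=3:−1/72 = 5/144
⇒ 3j(4 3 3; 0 0 0)² = 2/77, sgn -1
Racah Σ t=4..4: t=4:+1/1152 = 1/1152
⇒ 3j(4 3 3; 0 3 -3)² = 1/154, sgn +1
4πI² = N·(3j₀)²·(3jₘ)² = 9/121
I = -1·√(0.0743802/4π) = -0.07693494

-0.076935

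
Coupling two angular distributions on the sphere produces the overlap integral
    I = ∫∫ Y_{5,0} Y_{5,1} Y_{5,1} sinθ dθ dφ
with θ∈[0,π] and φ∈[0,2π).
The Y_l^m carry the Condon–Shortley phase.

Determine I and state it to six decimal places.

0.000000

Σmᵢ = 2 ≠ 0, so the φ-integral vanishes; I = 0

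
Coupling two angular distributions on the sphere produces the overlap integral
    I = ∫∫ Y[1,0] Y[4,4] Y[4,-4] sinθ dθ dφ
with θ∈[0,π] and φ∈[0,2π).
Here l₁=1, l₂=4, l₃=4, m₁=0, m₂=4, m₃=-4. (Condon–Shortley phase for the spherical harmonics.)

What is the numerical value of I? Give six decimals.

L=9 odd ⇒ parity kills the (l;000) factor ⇒ I = 0

0.000000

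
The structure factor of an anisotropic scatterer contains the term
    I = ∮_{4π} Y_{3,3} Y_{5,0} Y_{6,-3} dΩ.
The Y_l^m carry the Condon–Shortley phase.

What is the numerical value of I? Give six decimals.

Checks pass: Σm=0; 14 even; l₃=6∈[2,8].
(2·3+1)(2·5+1)(2·6+1) = 1001
Δ: 2! 4! 8! / 15! → 1/675675
sum: t=0:+1/8640 t=1:−1/2304 t=2:+1/8640 = -7/34560
3j²(3 5 6; 0 0 0) = Δ·Π!·Σ² = 7/429  (sign -1)
sum: t=0:+1/34560 = 1/34560
3j²(3 5 6; 3 0 -3) = Δ·Π!·Σ² = 4/143  (sign -1)
combine: 4πI² = 1001·7/429·4/143 = 196/429
take √, sign +1: I = 0.19067531

0.190675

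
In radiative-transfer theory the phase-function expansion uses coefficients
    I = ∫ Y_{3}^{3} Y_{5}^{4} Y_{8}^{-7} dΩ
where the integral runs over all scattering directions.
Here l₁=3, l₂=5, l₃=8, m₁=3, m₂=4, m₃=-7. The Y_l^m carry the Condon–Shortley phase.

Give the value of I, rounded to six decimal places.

Checks pass: Σm=0; 16 even; l₃=8∈[2,8].
(2·3+1)(2·5+1)(2·8+1) = 1309
Δ: 0! 6! 10! / 17! → 1/136136
sum: t=0:+1/518400 = 1/518400
3j²(3 5 8; 0 0 0) = Δ·Π!·Σ² = 56/2431  (sign +1)
sum: t=0:+1/261273600 = 1/261273600
3j²(3 5 8; 3 4 -7) = Δ·Π!·Σ² = 5/136  (sign -1)
combine: 4πI² = 1309·56/2431·5/136 = 245/221
take √, sign -1: I = -0.29701746

-0.297017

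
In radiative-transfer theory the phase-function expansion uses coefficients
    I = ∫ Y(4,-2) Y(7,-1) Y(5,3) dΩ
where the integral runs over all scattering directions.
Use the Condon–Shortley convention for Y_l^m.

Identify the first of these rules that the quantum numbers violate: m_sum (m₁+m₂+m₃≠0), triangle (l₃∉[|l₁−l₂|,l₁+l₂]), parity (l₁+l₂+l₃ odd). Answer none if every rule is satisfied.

none

m₁+m₂+m₃ = -2 − 1 + 3 = 0  ✓
triangle: |4−7|=3 ≤ l₃=5 ≤ 4+7=11  ✓
parity: l₁+l₂+l₃ = 16 is even  ✓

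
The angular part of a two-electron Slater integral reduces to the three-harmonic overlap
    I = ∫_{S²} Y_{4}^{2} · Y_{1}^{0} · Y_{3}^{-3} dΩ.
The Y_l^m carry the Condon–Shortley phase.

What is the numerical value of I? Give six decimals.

0.000000

m-sum = 2 + 0 − 3 = -1 ≠ 0 ⇒ I = 0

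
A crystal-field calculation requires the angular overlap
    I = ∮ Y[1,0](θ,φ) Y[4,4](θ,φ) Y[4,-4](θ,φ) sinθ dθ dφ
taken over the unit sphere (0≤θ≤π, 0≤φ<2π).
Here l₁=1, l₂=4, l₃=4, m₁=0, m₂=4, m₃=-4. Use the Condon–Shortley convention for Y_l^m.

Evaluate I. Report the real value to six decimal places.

0.000000

L=9 odd ⇒ parity kills the (l;000) factor ⇒ I = 0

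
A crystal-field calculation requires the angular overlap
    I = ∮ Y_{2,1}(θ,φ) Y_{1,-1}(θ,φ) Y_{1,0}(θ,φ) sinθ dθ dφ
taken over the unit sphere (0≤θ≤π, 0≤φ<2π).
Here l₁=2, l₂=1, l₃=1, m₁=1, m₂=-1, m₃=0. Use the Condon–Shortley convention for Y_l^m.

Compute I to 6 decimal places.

Checks pass: Σm=0; 4 even; l₃=1∈[1,3].
(2·2+1)(2·1+1)(2·1+1) = 45
Δ: 2! 2! 0! / 5! → 1/30
sum: t=1:−1/1 = -1/1
3j²(2 1 1; 0 0 0) = Δ·Π!·Σ² = 2/15  (sign +1)
sum: t=0:+1/2 = 1/2
3j²(2 1 1; 1 -1 0) = Δ·Π!·Σ² = 1/10  (sign -1)
combine: 4πI² = 45·2/15·1/10 = 3/5
take √, sign -1: I = -0.21850969

-0.218510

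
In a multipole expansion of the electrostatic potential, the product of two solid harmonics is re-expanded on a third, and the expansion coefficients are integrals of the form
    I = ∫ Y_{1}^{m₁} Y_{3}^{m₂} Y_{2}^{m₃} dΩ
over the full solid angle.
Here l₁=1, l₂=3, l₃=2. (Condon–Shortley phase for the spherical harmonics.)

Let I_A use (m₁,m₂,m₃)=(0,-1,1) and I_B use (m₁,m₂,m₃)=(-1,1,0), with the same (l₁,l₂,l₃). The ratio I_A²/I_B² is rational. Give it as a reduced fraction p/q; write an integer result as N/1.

4/3

l's match ⇒ only the (l;m) 3-j factors differ between A and B.
A: triangle coeff Δ(1,3,2) = 1/105; Σ_t [1,1]: t=1:−1/6 = -1/6; (3j)²=8/105 [(1 3 2; 0 -1 1)], sign=+1
B: triangle coeff Δ(1,3,2) = 1/105; Σ_t [2,2]: t=2:+1/8 = 1/8; (3j)²=2/35 [(1 3 2; -1 1 0)], sign=+1
I_A²/I_B² = (8/105)/(2/35) = 4/3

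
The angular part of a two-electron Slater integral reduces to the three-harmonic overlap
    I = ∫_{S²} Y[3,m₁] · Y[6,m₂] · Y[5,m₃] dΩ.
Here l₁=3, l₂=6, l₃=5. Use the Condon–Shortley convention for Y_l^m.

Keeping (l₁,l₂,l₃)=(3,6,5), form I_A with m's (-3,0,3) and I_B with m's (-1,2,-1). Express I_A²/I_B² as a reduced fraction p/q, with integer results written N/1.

Shared (l₁,l₂,l₃)=(3,6,5): N and (l;000)² cancel in I_A²/I_B².
A: Δ = 4!·2!·8!/15! = 1/675675; Racah Σ t=4..4: t=4:+1/69120 = 1/69120; ⇒ 3j(3 6 5; -3 0 3)² = 4/429, sgn +1
B: Δ = 4!·2!·8!/15! = 1/675675; Racah Σ t=2..4: t=2:+1/11520 t=3:−1/4320 t=4:+1/27648 = -1/9216; ⇒ 3j(3 6 5; -1 2 -1)² = 2/143, sgn -1
I_A²/I_B² = (4/429)/(2/143) = 2/3

2/3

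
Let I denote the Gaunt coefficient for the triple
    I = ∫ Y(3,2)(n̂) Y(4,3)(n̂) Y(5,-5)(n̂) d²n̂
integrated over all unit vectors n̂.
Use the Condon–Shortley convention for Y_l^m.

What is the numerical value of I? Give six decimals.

m-sum 0 ✓  L=12 even ✓  1≤5≤7 ✓
Π(2lᵢ+1) = 7×9×11 = 693
triangle coeff Δ(3,4,5) = 1/180180
Σ_t [0,2]: t=0:+1/576 t=1:−1/144 t=2:+1/576 = -1/288
(3j)²=20/1001 [(3 4 5; 0 0 0)], sign=+1
Σ_t [1,1]: t=1:−1/17280 = -1/17280
(3j)²=35/858 [(3 4 5; 2 3 -5)], sign=-1
⇒ 4πI² = 1050/1859
I = (-1)√(1050/1859/(4π)) = -0.21200691

-0.212007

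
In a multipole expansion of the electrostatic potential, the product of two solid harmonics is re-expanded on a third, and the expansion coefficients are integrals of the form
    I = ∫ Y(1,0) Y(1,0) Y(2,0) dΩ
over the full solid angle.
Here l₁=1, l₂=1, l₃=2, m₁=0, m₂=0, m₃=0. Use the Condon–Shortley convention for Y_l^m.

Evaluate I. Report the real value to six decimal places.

Rules hold: Σm=0, L=4 even, 0≤2≤2.
N = 3·3·5 = 45
Δ = 0!·2!·2!/5! = 1/30
Racah Σ t=0..0: t=0:+1/1 = 1/1
⇒ 3j(1 1 2; 0 0 0)² = 2/15, sgn +1
(m-triple is (0,0,0) — same symbol as above.)
4πI² = N·(3j₀)²·(3jₘ)² = 4/5
I = +1·√(0.8/4π) = 0.25231325

0.252313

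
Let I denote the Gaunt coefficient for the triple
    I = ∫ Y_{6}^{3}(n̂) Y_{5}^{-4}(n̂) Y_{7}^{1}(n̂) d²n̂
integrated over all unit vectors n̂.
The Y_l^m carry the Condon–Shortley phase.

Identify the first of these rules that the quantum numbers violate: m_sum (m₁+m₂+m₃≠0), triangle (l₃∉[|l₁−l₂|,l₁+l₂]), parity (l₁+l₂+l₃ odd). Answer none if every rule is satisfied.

none

Σmᵢ = 0  ✓
l₃∈[|l₁−l₂|,l₁+l₂]=[1,11], have l₃=7  ✓
Σlᵢ = 18 ⇒ even  ✓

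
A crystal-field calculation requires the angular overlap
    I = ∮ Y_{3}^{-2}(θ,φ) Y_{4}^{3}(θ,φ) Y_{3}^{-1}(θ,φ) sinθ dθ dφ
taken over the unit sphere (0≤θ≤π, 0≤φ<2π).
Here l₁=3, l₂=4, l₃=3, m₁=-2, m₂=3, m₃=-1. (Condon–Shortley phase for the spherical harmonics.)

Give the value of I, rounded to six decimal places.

m-sum 0 ✓  L=10 even ✓  1≤3≤7 ✓
Π(2lᵢ+1) = 7×9×7 = 441
triangle coeff Δ(3,4,3) = 1/34650
Σ_t [1,3]: t=1:−1/72 t=2:+1/16 t=3:−1/72 = 5/144
(3j)²=2/77 [(3 4 3; 0 0 0)], sign=-1
Σ_t [3,4]: t=3:−1/288 t=4:+1/144 = 1/288
(3j)²=1/99 [(3 4 3; -2 3 -1)], sign=+1
⇒ 4πI² = 14/121
I = (-1)√(14/121/(4π)) = -0.09595473

-0.095955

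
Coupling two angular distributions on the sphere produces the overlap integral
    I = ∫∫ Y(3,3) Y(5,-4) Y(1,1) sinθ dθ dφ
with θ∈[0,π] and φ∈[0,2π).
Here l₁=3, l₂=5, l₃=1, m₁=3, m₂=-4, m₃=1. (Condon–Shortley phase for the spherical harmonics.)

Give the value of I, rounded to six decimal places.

l₃=1 ∉ [2,8] — triangle fails ⇒ I = 0

0.000000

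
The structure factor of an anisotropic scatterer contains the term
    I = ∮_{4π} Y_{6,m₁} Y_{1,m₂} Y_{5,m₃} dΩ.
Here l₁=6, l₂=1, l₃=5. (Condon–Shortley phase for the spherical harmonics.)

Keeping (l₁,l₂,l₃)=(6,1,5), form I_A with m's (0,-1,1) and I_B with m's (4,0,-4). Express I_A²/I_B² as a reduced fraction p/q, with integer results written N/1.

Same 6,1,5: normalisation and zero-m 3j drop out of the ratio.
A: Δ: 2! 10! 0! / 13! → 1/858; sum: t=0:+1/34560 = 1/34560; 3j²(6 1 5; 0 -1 1) = Δ·Π!·Σ² = 5/286  (sign +1)
B: Δ: 2! 10! 0! / 13! → 1/858; sum: t=1:−1/362880 = -1/362880; 3j²(6 1 5; 4 0 -4) = Δ·Π!·Σ² = 10/429  (sign +1)
I_A²/I_B² = (5/286)/(10/429) = 3/4

3/4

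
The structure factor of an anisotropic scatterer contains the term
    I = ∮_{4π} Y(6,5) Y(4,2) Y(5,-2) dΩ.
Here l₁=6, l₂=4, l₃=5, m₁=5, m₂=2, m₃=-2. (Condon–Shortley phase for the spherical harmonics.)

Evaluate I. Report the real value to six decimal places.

0.000000

5 + 2 − 2 = 5 ≠ 0: azimuthal integral kills it; I = 0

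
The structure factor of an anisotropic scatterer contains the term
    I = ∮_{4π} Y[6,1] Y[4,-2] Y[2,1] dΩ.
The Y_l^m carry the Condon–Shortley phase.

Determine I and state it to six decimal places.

-0.133065

Rules hold: Σm=0, L=12 even, 2≤2≤10.
N = 13·9·5 = 585
Δ = 8!·4!·0!/13! = 1/6435
Racah Σ t=4..4: t=4:+1/2304 = 1/2304
⇒ 3j(6 4 2; 0 0 0)² = 5/143, sgn +1
Racah Σ t=2..2: t=2:+1/8640 = 1/8640
⇒ 3j(6 4 2; 1 -2 1)² = 14/1287, sgn -1
4πI² = N·(3j₀)²·(3jₘ)² = 350/1573
I = -1·√(0.222505/4π) = -0.13306527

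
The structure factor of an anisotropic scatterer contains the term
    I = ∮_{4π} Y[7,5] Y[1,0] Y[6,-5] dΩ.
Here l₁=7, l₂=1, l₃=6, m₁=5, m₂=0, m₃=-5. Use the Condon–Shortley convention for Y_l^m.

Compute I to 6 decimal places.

-0.171413

m-sum 0 ✓  L=14 even ✓  6≤6≤8 ✓
Π(2lᵢ+1) = 15×3×13 = 585
triangle coeff Δ(7,1,6) = 1/1365
Σ_t [1,1]: t=1:−1/518400 = -1/518400
(3j)²=7/195 [(7 1 6; 0 0 0)], sign=-1
Σ_t [1,1]: t=1:−1/39916800 = -1/39916800
(3j)²=8/455 [(7 1 6; 5 0 -5)], sign=+1
⇒ 4πI² = 24/65
I = (-1)√(24/65/(4π)) = -0.17141310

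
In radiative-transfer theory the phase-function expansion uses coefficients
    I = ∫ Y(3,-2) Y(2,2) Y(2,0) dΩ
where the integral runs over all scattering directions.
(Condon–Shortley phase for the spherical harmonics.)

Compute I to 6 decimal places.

Σlᵢ=7 odd — θ-integrand is odd under cosθ→−cosθ; I=0

0.000000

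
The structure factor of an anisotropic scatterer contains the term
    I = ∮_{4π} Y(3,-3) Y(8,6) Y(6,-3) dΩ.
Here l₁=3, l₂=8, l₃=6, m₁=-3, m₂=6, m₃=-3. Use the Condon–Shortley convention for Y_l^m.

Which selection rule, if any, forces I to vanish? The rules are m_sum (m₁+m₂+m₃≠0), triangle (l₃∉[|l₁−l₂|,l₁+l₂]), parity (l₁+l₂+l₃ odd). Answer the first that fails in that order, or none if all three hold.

m₁+m₂+m₃ = -3 + 6 − 3 = 0  ✓
triangle: |3−8|=5 ≤ l₃=6 ≤ 3+8=11  ✓
parity: l₁+l₂+l₃ = 17 is odd  ✗

parity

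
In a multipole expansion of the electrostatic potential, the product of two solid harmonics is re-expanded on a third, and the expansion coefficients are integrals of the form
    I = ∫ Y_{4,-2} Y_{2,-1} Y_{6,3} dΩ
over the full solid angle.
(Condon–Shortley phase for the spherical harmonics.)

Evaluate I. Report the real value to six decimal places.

Checks pass: Σm=0; 12 even; l₃=6∈[2,6].
(2·4+1)(2·2+1)(2·6+1) = 585
Δ: 0! 8! 4! / 13! → 1/6435
sum: t=0:+1/2304 = 1/2304
3j²(4 2 6; 0 0 0) = Δ·Π!·Σ² = 5/143  (sign +1)
sum: t=0:+1/8640 = 1/8640
3j²(4 2 6; -2 -1 3) = Δ·Π!·Σ² = 28/715  (sign -1)
combine: 4πI² = 585·5/143·28/715 = 1260/1573
take √, sign -1: I = -0.25247360

-0.252474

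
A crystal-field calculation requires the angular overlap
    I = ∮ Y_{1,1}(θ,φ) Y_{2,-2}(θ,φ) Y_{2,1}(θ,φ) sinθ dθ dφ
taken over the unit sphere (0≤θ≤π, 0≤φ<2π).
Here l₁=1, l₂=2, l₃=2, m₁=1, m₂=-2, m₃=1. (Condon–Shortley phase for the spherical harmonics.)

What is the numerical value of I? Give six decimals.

0.000000

L=5 odd ⇒ parity kills the (l;000) factor ⇒ I = 0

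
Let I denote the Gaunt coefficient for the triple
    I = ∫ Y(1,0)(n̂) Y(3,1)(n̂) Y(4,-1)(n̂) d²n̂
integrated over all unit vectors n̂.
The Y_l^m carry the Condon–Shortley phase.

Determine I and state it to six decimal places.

-0.238414

m-sum 0 ✓  L=8 even ✓  2≤4≤4 ✓
Π(2lᵢ+1) = 3×7×9 = 189
triangle coeff Δ(1,3,4) = 1/252
Σ_t [0,0]: t=0:+1/36 = 1/36
(3j)²=4/63 [(1 3 4; 0 0 0)], sign=+1
Σ_t [0,0]: t=0:+1/48 = 1/48
(3j)²=5/84 [(1 3 4; 0 1 -1)], sign=-1
⇒ 4πI² = 5/7
I = (-1)√(5/7/(4π)) = -0.23841361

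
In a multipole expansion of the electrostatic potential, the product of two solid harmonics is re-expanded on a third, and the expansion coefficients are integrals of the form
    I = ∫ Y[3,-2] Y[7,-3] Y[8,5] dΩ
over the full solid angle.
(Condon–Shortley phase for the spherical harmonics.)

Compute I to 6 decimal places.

Rules hold: Σm=0, L=18 even, 4≤8≤10.
N = 7·15·17 = 1785
Δ = 2!·4!·12!/19! = 1/5290740
Racah Σ t=0..2: t=0:+1/7257600 t=1:−1/2073600 t=2:+1/7257600 = -1/4838400
⇒ 3j(3 7 8; 0 0 0)² = 252/20995, sgn -1
Racah Σ t=1..2: t=1:−1/52254720 t=2:+1/87091200 = -1/130636800
⇒ 3j(3 7 8; -2 -3 5)² = 88/20349, sgn +1
4πI² = N·(3j₀)²·(3jₘ)² = 7392/79781
I = -1·√(0.0926536/4π) = -0.08586700

-0.085867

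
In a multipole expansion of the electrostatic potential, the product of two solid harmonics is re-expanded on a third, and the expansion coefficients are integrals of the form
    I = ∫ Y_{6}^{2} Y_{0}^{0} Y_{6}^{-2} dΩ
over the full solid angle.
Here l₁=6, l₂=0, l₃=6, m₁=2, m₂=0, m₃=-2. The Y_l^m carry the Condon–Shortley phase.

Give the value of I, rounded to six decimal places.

Rules hold: Σm=0, L=12 even, 6≤6≤6.
N = 13·1·13 = 169
Δ = 0!·12!·0!/13! = 1/13
Racah Σ t=0..0: t=0:+1/518400 = 1/518400
⇒ 3j(6 0 6; 0 0 0)² = 1/13, sgn +1
Racah Σ t=0..0: t=0:+1/967680 = 1/967680
⇒ 3j(6 0 6; 2 0 -2)² = 1/13, sgn +1
4πI² = N·(3j₀)²·(3jₘ)² = 1/1
I = +1·√(1/4π) = 0.28209479

0.282095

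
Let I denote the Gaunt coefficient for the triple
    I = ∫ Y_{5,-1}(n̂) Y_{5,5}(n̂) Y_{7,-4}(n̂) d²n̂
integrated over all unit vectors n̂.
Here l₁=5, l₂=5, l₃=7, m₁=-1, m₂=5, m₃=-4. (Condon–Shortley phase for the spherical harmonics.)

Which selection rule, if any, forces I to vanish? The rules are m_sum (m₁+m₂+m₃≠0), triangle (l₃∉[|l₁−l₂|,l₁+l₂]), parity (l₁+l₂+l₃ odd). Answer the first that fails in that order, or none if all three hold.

Σmᵢ = 0  ✓
l₃∈[|l₁−l₂|,l₁+l₂]=[0,10], have l₃=7  ✓
Σlᵢ = 17 ⇒ odd  ✗

parity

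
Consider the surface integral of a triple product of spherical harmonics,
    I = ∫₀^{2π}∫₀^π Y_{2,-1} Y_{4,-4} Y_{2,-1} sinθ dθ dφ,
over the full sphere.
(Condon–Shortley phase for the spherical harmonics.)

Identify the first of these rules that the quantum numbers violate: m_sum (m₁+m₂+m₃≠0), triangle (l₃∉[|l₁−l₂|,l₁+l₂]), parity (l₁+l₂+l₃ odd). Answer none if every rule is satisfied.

m_sum

Σmᵢ = -6  ✗
l₃∈[|l₁−l₂|,l₁+l₂]=[2,6], have l₃=2
Σlᵢ = 8 ⇒ even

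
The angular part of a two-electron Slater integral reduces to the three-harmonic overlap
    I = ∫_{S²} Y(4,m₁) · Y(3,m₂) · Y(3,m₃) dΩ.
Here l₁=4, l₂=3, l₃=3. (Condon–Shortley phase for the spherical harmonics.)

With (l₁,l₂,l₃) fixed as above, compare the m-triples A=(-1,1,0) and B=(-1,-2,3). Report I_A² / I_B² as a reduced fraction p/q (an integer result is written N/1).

1/2

Shared (l₁,l₂,l₃)=(4,3,3): N and (l;000)² cancel in I_A²/I_B².
A: Δ = 4!·4!·2!/11! = 1/34650; Racah Σ t=2..4: t=2:+1/48 t=3:−1/24 t=4:+1/288 = -5/288; ⇒ 3j(4 3 3; -1 1 0)² = 5/462, sgn +1
B: Δ = 4!·4!·2!/11! = 1/34650; Racah Σ t=1..1: t=1:−1/288 = -1/288; ⇒ 3j(4 3 3; -1 -2 3)² = 5/231, sgn -1
I_A²/I_B² = (5/462)/(5/231) = 1/2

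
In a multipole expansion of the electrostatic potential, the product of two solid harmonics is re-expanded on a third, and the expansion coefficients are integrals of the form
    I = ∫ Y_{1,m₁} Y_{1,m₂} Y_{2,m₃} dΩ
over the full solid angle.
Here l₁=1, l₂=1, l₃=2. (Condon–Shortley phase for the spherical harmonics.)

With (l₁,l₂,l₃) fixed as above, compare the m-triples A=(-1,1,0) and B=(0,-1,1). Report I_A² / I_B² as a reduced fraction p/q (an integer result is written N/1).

1/3

Shared (l₁,l₂,l₃)=(1,1,2): N and (l;000)² cancel in I_A²/I_B².
A: Δ = 0!·2!·2!/5! = 1/30; Racah Σ t=0..0: t=0:+1/4 = 1/4; ⇒ 3j(1 1 2; -1 1 0)² = 1/30, sgn +1
B: Δ = 0!·2!·2!/5! = 1/30; Racah Σ t=0..0: t=0:+1/2 = 1/2; ⇒ 3j(1 1 2; 0 -1 1)² = 1/10, sgn -1
I_A²/I_B² = (1/30)/(1/10) = 1/3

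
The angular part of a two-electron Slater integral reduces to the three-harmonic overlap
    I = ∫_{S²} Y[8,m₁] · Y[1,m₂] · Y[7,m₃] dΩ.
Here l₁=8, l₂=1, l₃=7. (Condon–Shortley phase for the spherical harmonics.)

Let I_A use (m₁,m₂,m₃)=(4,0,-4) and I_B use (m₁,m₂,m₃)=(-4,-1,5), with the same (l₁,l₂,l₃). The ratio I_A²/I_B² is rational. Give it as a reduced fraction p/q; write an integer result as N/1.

8/1

Shared (l₁,l₂,l₃)=(8,1,7): N and (l;000)² cancel in I_A²/I_B².
A: Δ = 2!·14!·0!/17! = 1/2040; Racah Σ t=1..1: t=1:−1/239500800 = -1/239500800; ⇒ 3j(8 1 7; 4 0 -4)² = 2/85, sgn +1
B: Δ = 2!·14!·0!/17! = 1/2040; Racah Σ t=0..0: t=0:+1/1916006400 = 1/1916006400; ⇒ 3j(8 1 7; -4 -1 5)² = 1/340, sgn +1
I_A²/I_B² = (2/85)/(1/340) = 8/1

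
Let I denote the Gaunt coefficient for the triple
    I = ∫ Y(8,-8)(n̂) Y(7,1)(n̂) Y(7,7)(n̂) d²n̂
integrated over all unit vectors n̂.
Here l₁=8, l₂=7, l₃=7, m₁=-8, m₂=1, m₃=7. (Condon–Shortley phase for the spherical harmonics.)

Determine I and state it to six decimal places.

-0.056720

Rules hold: Σm=0, L=22 even, 1≤7≤15.
N = 17·15·15 = 3825
Δ = 8!·8!·6!/23! = 1/22086194130
Racah Σ t=1..7: t=1:−1/18289152000 t=2:+1/248832000 t=3:−1/24883200 t=4:+1/11943936 t=5:−1/24883200 t=6:+1/248832000 t=7:−1/18289152000 = 11/975421440
⇒ 3j(8 7 7; 0 0 0)² = 1750/289731, sgn -1
Racah Σ t=8..8: t=8:+1/1170505728000 = 1/1170505728000
⇒ 3j(8 7 7; -8 1 7)² = 13/7429, sgn +1
4πI² = N·(3j₀)²·(3jₘ)² = 131250/3246473
I = -1·√(0.0404285/4π) = -0.05672034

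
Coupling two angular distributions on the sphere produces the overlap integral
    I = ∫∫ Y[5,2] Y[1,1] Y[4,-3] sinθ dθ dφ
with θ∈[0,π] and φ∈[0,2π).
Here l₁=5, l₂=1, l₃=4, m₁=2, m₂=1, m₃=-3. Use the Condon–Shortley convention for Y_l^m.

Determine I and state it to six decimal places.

0.085055

Checks pass: Σm=0; 10 even; l₃=4∈[4,6].
(2·5+1)(2·1+1)(2·4+1) = 297
Δ: 2! 8! 0! / 11! → 1/495
sum: t=1:−1/576 = -1/576
3j²(5 1 4; 0 0 0) = Δ·Π!·Σ² = 5/99  (sign -1)
sum: t=2:+1/10080 = 1/10080
3j²(5 1 4; 2 1 -3) = Δ·Π!·Σ² = 1/165  (sign -1)
combine: 4πI² = 297·5/99·1/165 = 1/11
take √, sign +1: I = 0.08505478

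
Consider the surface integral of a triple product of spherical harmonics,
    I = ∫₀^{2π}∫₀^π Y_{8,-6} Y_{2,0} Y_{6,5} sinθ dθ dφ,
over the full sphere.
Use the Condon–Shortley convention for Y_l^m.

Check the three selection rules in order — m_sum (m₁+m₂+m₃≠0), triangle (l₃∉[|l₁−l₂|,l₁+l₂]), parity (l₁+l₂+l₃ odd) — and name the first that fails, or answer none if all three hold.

m_sum

m₁+m₂+m₃ = -6 + 0 + 5 = -1  ✗
triangle: |8−2|=6 ≤ l₃=6 ≤ 8+2=10
parity: l₁+l₂+l₃ = 16 is even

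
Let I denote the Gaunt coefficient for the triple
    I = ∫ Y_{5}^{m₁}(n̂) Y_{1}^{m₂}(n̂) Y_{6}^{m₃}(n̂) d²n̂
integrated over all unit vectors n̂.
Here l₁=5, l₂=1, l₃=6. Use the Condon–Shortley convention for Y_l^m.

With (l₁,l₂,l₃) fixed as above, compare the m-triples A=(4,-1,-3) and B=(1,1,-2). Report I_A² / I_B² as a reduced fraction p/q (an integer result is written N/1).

3/28

Shared (l₁,l₂,l₃)=(5,1,6): N and (l;000)² cancel in I_A²/I_B².
A: Δ = 0!·10!·2!/13! = 1/858; Racah Σ t=0..0: t=0:+1/725760 = 1/725760; ⇒ 3j(5 1 6; 4 -1 -3)² = 1/286, sgn -1
B: Δ = 0!·10!·2!/13! = 1/858; Racah Σ t=0..0: t=0:+1/34560 = 1/34560; ⇒ 3j(5 1 6; 1 1 -2)² = 14/429, sgn +1
I_A²/I_B² = (1/286)/(14/429) = 3/28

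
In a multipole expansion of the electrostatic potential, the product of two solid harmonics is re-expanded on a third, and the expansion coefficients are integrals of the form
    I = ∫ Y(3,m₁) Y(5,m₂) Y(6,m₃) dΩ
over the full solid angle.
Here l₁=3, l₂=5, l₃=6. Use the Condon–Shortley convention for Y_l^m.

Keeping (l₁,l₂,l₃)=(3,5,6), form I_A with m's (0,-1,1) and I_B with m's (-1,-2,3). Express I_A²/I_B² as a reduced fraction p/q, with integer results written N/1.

l's match ⇒ only the (l;m) 3-j factors differ between A and B.
A: triangle coeff Δ(3,5,6) = 1/675675; Σ_t [0,2]: t=0:+1/6912 t=1:−1/2880 t=2:+1/17280 = -1/6912; (3j)²=5/429 [(3 5 6; 0 -1 1)], sign=+1
B: triangle coeff Δ(3,5,6) = 1/675675; Σ_t [0,2]: t=0:+1/34560 t=1:−1/8640 t=2:+1/40320 = -1/16128; (3j)²=18/1001 [(3 5 6; -1 -2 3)], sign=+1
I_A²/I_B² = (5/429)/(18/1001) = 35/54

35/54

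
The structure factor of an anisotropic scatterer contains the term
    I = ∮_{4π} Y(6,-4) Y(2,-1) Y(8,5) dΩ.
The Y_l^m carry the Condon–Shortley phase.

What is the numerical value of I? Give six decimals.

Checks pass: Σm=0; 16 even; l₃=8∈[4,8].
(2·6+1)(2·2+1)(2·8+1) = 1105
Δ: 0! 12! 4! / 17! → 1/30940
sum: t=0:+1/2073600 = 1/2073600
3j²(6 2 8; 0 0 0) = Δ·Π!·Σ² = 28/1105  (sign +1)
sum: t=0:+1/43545600 = 1/43545600
3j²(6 2 8; -4 -1 5) = Δ·Π!·Σ² = 33/1190  (sign -1)
combine: 4πI² = 1105·28/1105·33/1190 = 66/85
take √, sign -1: I = -0.24857507

-0.248575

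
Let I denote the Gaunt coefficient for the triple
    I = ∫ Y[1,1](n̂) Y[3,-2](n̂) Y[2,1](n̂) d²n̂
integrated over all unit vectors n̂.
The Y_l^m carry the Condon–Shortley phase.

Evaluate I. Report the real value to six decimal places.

Checks pass: Σm=0; 6 even; l₃=2∈[2,4].
(2·1+1)(2·3+1)(2·2+1) = 105
Δ: 2! 0! 4! / 7! → 1/105
sum: t=1:−1/4 = -1/4
3j²(1 3 2; 0 0 0) = Δ·Π!·Σ² = 3/35  (sign -1)
sum: t=0:+1/12 = 1/12
3j²(1 3 2; 1 -2 1) = Δ·Π!·Σ² = 2/21  (sign -1)
combine: 4πI² = 105·3/35·2/21 = 6/7
take √, sign +1: I = 0.26116903

0.261169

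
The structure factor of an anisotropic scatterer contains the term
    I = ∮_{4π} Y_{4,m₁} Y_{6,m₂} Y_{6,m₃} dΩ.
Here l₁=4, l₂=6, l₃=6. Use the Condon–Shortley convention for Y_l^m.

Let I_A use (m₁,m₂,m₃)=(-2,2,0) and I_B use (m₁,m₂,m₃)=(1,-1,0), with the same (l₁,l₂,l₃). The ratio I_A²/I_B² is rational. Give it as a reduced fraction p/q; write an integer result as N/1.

l's match ⇒ only the (l;m) 3-j factors differ between A and B.
A: triangle coeff Δ(4,6,6) = 1/15315300; Σ_t [2,4]: t=2:+1/138240 t=3:−1/25920 t=4:+1/55296 = -11/829440; (3j)²=11/1326 [(4 6 6; -2 2 0)], sign=-1
B: triangle coeff Δ(4,6,6) = 1/15315300; Σ_t [0,3]: t=0:+1/103680 t=1:−1/13824 t=2:+1/17280 t=3:−1/207360 = -1/103680; (3j)²=10/7293 [(4 6 6; 1 -1 0)], sign=-1
I_A²/I_B² = (11/1326)/(10/7293) = 121/20

121/20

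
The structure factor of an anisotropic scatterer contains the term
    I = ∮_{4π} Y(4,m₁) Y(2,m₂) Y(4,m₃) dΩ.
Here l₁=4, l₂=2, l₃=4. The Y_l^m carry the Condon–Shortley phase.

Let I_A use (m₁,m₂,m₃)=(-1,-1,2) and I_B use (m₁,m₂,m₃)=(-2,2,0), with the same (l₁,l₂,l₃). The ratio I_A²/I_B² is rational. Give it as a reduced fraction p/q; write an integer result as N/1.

Shared (l₁,l₂,l₃)=(4,2,4): N and (l;000)² cancel in I_A²/I_B².
A: Δ = 2!·6!·2!/11! = 1/13860; Racah Σ t=0..1: t=0:+1/240 t=1:−1/96 = -1/160; ⇒ 3j(4 2 4; -1 -1 2)² = 27/1540, sgn -1
B: Δ = 2!·6!·2!/11! = 1/13860; Racah Σ t=2..2: t=2:+1/192 = 1/192; ⇒ 3j(4 2 4; -2 2 0)² = 3/77, sgn +1
I_A²/I_B² = (27/1540)/(3/77) = 9/20

9/20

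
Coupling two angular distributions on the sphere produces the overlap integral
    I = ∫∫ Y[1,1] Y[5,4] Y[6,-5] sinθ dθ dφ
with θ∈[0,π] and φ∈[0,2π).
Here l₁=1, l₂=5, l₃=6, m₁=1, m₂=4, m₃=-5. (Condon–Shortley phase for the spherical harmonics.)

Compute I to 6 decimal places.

m-sum 0 ✓  L=12 even ✓  4≤6≤6 ✓
Π(2lᵢ+1) = 3×11×13 = 429
triangle coeff Δ(1,5,6) = 1/858
Σ_t [0,0]: t=0:+1/14400 = 1/14400
(3j)²=6/143 [(1 5 6; 0 0 0)], sign=+1
Σ_t [0,0]: t=0:+1/725760 = 1/725760
(3j)²=5/78 [(1 5 6; 1 4 -5)], sign=-1
⇒ 4πI² = 15/13
I = (-1)√(15/13/(4π)) = -0.30301841

-0.303018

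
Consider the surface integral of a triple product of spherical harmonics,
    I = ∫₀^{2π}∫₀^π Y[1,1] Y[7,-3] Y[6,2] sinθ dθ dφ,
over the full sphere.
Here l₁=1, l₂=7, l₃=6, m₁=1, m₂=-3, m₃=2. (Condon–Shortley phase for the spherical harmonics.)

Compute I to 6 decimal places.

-0.234717

Checks pass: Σm=0; 14 even; l₃=6∈[6,8].
(2·1+1)(2·7+1)(2·6+1) = 585
Δ: 2! 0! 12! / 15! → 1/1365
sum: t=1:−1/518400 = -1/518400
3j²(1 7 6; 0 0 0) = Δ·Π!·Σ² = 7/195  (sign -1)
sum: t=0:+1/1935360 = 1/1935360
3j²(1 7 6; 1 -3 2) = Δ·Π!·Σ² = 3/91  (sign +1)
combine: 4πI² = 585·7/195·3/91 = 9/13
take √, sign -1: I = -0.23471705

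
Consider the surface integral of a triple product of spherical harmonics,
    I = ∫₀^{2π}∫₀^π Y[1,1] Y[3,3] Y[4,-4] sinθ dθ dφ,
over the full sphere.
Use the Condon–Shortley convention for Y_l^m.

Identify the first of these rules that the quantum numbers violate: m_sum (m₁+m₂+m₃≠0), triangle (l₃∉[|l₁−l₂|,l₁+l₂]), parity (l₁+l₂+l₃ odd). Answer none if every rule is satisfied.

none

m₁+m₂+m₃ = 1 + 3 − 4 = 0  ✓
triangle: |1−3|=2 ≤ l₃=4 ≤ 1+3=4  ✓
parity: l₁+l₂+l₃ = 8 is even  ✓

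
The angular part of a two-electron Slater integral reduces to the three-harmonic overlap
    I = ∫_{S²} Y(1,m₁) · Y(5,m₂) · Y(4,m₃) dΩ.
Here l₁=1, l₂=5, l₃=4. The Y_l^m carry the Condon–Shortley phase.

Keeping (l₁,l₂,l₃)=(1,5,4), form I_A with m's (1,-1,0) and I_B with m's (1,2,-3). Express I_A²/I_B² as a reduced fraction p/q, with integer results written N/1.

Same 1,5,4: normalisation and zero-m 3j drop out of the ratio.
A: Δ: 2! 0! 8! / 11! → 1/495; sum: t=0:+1/1152 = 1/1152; 3j²(1 5 4; 1 -1 0) = Δ·Π!·Σ² = 1/33  (sign +1)
B: Δ: 2! 0! 8! / 11! → 1/495; sum: t=0:+1/10080 = 1/10080; 3j²(1 5 4; 1 2 -3) = Δ·Π!·Σ² = 1/165  (sign -1)
I_A²/I_B² = (1/33)/(1/165) = 5/1

5/1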